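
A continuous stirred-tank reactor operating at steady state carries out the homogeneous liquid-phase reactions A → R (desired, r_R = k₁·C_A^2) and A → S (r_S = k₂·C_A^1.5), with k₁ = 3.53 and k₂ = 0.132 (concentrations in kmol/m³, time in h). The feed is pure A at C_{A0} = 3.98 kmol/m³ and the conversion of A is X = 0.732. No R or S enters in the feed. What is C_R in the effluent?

2.81 kmol/m³

Exit C_A = C_{A0}(1−X) = 3.98×0.268 = 1.067 kmol/m³.
A CSTR operates uniformly at the exit composition, giving r_R = 4.016 and r_S = 0.1454 (each k·C_A^n at C_A = 1.067).
Fraction of consumed A going to R: r_R/(r_R+r_S) = 0.9651.
C_R = 0.9651·C_{A0}·X = 0.9651×3.98×0.732 = 2.81 kmol/m³.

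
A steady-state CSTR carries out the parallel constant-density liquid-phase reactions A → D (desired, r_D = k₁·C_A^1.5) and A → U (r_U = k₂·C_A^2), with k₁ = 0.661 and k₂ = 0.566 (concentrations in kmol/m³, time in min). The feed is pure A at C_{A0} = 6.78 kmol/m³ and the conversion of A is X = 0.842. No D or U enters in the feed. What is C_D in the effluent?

3.03 kmol/m³

Exit C_A = C_{A0}(1−X) = 6.78×0.158 = 1.071 kmol/m³.
In a CSTR the entire volume is at exit conditions, so r_D = 0.661×1.071^1.5 = 0.7329 and r_U = 0.566×1.071^2 = 0.6495.
Fraction of consumed A going to D: r_D/(r_D+r_U) = 0.5302.
C_D = 0.5302·C_{A0}·X = 0.5302×6.78×0.842 = 3.03 kmol/m³.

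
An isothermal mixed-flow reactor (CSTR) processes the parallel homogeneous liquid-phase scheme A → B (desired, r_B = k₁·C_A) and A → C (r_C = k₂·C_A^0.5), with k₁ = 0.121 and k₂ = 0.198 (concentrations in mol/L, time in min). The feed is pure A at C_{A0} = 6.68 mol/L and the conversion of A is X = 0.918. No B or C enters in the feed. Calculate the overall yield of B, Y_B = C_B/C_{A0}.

Exit C_A = C_{A0}(1−X) = 6.68×0.0820 = 0.5478 mol/L.
A CSTR operates uniformly at the exit composition, giving r_B = 0.06628 and r_C = 0.1465 (each k·C_A^n at C_A = 0.5478).
Fraction of consumed A going to B: r_B/(r_B+r_C) = 0.3114.
C_B = 0.3114·C_{A0}·X = 0.3114×6.68×0.918 = 1.91 mol/L; Y_B = C_B/C_{A0} = 0.286.

0.286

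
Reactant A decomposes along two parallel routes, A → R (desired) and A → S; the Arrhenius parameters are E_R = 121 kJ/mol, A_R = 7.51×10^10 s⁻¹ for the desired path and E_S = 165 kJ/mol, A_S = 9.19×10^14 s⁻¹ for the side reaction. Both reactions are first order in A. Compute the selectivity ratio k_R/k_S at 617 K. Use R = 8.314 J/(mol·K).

Since both paths have the same order in A, the concentration cancels and S_{R/S} = k_R/k_S = (A_R/A_S)·exp[(E_S−E_R)/(RT)].
(E_S−E_R)/(RT) = (165−121)×10³/(8.314×617) = 44000/5130 = 8.577.
k_R/k_S = (7.51×10^10/9.19×10^14)·exp(8.577) = 8.172×10^-5 × 5310 = 0.434.

0.434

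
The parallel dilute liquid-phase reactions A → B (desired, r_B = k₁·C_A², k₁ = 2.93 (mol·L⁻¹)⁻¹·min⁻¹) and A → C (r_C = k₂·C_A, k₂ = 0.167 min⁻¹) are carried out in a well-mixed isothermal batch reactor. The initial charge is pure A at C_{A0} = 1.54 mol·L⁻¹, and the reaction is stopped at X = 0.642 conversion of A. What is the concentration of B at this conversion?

0.934 mol·L⁻¹

C_A = C_{A0}(1−X) = 0.5513 mol·L⁻¹.
Along a PFR/batch, dC_C/dC_A = −r_C/(r_B+r_C) = −k₂/(k₂+k₁·C_A).
Integrating from C_{A0} to C_A: C_C = (0.167/2.93)·ln[(0.167+2.93·1.54)/(0.167+2.93·0.551)] = 0.05700·ln(4.679/1.782) = 0.05501 mol·L⁻¹.
Then C_B = (C_{A0}−C_A) − C_C = 0.9887 − 0.05501 = 0.9337 mol·L⁻¹.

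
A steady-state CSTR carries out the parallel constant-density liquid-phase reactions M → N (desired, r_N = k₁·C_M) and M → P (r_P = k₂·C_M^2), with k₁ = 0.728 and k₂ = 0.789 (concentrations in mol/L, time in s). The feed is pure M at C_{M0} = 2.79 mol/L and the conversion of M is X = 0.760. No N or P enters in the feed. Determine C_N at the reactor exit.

1.23 mol/L

Exit C_M = C_{M0}(1−X) = 2.79×0.240 = 0.6696 mol/L.
In a CSTR the entire volume is at exit conditions, so r_N = 0.728×0.6696 = 0.4875 and r_P = 0.789×0.6696^2 = 0.3538.
Fraction of consumed M going to N: r_N/(r_N+r_P) = 0.5795.
C_N = 0.5795·C_{M0}·X = 0.5795×2.79×0.760 = 1.23 mol/L.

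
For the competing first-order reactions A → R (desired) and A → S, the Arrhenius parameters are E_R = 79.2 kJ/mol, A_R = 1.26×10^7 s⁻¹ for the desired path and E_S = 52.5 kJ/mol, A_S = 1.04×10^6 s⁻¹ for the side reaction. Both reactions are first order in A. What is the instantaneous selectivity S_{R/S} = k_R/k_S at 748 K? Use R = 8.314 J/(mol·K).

0.165

With equal orders, S_{R/S} = k_R/k_S = (A_R/A_S)·exp[(E_S−E_R)/(RT)].
(E_S−E_R)/(RT) = (52.5−79.2)×10³/(8.314×748) = -26700/6219 = -4.293.
k_R/k_S = (1.26×10^7/1.04×10^6)·exp(-4.293) = 12.12 × 0.01366 = 0.165.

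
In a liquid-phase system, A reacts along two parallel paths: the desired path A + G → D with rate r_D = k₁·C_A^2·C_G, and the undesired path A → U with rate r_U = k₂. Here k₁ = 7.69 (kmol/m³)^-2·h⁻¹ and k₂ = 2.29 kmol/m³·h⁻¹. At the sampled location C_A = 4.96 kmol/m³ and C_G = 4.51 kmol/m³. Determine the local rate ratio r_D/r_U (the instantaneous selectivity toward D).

373

S_{D/U} = r_D/r_U = (k₁·C_A^2·C_G)/(k₂) = (k₁/k₂)·C_A^2·C_G.
= (7.69×4.960^2×4.510) / (2.29) = 853.2/2.290 = 373.
Since the desired path is higher order in A, keeping C_A high (PFR or concentrated feed) favours D.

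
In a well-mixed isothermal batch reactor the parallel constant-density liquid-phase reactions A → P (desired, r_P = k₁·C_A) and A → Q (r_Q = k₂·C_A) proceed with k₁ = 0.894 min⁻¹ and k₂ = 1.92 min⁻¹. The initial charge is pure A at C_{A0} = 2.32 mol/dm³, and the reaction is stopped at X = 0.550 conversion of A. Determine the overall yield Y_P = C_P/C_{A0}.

0.175

C_A = C_{A0}(1−X) = 1.044 mol/dm³.
Both paths are first order in A, so the instantaneous fraction to P is constant: dC_P/d(−C_A) = k₁/(k₁+k₂) = 0.3177.
C_P = 0.3177·(C_{A0}−C_A) = 0.3177×1.276 = 0.405 mol/dm³.
Y_P = C_P/C_{A0} = 0.4054/2.32 = 0.175.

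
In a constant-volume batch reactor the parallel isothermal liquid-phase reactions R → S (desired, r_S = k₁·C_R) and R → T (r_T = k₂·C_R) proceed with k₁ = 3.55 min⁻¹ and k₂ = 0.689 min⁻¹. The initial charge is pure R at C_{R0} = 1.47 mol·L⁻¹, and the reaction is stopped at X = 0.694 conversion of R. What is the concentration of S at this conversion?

C_R = C_{R0}(1−X) = 0.4498 mol·L⁻¹.
Both paths are first order in R, so the instantaneous fraction to S is constant: dC_S/d(−C_R) = k₁/(k₁+k₂) = 0.8375.
C_S = 0.8375·(C_{R0}−C_R) = 0.8375×1.020 = 0.854 mol·L⁻¹.

0.854 mol·L⁻¹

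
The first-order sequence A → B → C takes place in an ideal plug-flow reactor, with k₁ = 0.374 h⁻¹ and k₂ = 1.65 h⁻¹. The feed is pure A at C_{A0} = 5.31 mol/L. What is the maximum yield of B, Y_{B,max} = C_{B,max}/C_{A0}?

For a first-order series the maximum intermediate yield is C_{B,max}/C_{A0} = (k₁/k₂)^[k₂/(k₂−k₁)].
= (0.374/1.65)^(1.65/(1.65−0.374)) = (0.2267)^(1.293) = 0.1467.

0.147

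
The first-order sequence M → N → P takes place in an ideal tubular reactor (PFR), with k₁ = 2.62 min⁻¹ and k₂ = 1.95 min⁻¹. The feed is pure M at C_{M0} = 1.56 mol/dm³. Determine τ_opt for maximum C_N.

0.441 min

For first-order series the maximum of C_N occurs at τ_opt = ln(k₂/k₁)/(k₂−k₁).
= ln(1.95/2.62)/(1.95−2.62) = ln(0.7443)/-0.6700 = -0.2953/-0.6700 = 0.441 min.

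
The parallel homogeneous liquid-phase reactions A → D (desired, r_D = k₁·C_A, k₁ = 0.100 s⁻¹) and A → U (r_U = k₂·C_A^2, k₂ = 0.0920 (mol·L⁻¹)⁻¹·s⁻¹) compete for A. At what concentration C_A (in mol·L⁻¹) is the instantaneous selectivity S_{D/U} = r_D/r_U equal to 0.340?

S_{D/U} = (k₁/k₂)·C_A⁻¹ ⇒ C_A = (S·k₂/k₁)^(-1).
= (0.340×0.0920/0.100)^(-1) = (0.3128)^(-1) = 3.20 mol·L⁻¹.

3.20 mol·L⁻¹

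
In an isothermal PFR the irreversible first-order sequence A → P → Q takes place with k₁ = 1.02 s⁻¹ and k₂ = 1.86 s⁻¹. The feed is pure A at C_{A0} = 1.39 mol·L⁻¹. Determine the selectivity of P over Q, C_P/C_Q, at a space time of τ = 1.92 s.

The intermediate concentration in a first-order A→B→C sequence is C_P = k₁C_{A0}(e^(−k₁τ) − e^(−k₂τ))/(k₂−k₁).
e^(−k₁τ) = e^(−1.02×1.92) = e^(−1.958) = 0.1411; e^(−k₂τ) = e^(−3.571) = 0.02812.
C_P = 1.02×1.39/(1.86−1.02) × (0.1411−0.02812) = 1.688×0.1130 = 0.1907 mol·L⁻¹.
C_A = C_{A0}e^(−k₁τ) = 0.1961 mol·L⁻¹, so C_Q = C_{A0}−C_A−C_P = 1.003 mol·L⁻¹; C_P/C_Q = 0.190.

0.190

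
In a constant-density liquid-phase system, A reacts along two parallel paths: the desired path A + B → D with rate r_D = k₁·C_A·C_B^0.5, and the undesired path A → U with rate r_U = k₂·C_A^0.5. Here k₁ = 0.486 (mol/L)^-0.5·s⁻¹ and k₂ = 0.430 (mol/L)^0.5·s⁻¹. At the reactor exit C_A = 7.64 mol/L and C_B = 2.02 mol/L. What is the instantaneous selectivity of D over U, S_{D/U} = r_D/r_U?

4.44

S_{D/U} = r_D/r_U = (k₁·C_A·C_B^0.5)/(k₂·C_A^0.5) = (k₁/k₂)·C_A^0.5·C_B^0.5.
= (0.486×7.640×2.020^0.5) / (0.430×7.640^0.5) = 5.277/1.189 = 4.44.
Since the desired path is higher order in A, keeping C_A high (PFR or concentrated feed) favours D.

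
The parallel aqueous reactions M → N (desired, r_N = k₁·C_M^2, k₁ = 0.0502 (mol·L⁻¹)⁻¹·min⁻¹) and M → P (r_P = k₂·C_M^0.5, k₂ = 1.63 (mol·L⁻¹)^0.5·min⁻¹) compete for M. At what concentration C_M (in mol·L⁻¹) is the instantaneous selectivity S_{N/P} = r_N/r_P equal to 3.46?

S_{N/P} = (k₁/k₂)·C_M^1.5 ⇒ C_M = (S·k₂/k₁)^(1/1.5).
= (3.46×1.63/0.0502)^(0.6667) = (112.3)^(0.6667) = 23.3 mol·L⁻¹.

23.3 mol·L⁻¹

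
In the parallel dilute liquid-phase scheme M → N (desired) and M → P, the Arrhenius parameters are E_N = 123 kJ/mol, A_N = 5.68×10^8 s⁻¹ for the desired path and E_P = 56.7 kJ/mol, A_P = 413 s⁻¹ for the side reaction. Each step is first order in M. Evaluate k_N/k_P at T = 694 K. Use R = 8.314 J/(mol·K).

k_N/k_P = (A_N/A_P)·exp[−(E_N−E_P)/(RT)] = (A_N/A_P)·exp[(E_P−E_N)/(RT)].
(E_P−E_N)/(RT) = (56.7−123)×10³/(8.314×694) = -66300/5770 = -11.49.
k_N/k_P = (5.68×10^8/413)·exp(-11.49) = 1.375×10^6 × 1.023×10^-5 = 14.1.
Since E_N > E_P, raising the temperature improves selectivity toward N.

14.1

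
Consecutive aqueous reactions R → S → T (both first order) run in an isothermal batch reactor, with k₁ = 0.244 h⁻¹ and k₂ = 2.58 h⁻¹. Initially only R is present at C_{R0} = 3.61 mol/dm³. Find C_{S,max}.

0.267 mol/dm³

Evaluating C_S at t_opt = ln(k₂/k₁)/(k₂−k₁) gives C_{S,max}/C_{R0} = (k₁/k₂)^[k₂/(k₂−k₁)].
= (0.244/2.58)^(2.58/(2.58−0.244)) = (0.09457)^(1.104) = 0.07392.
C_{S,max} = 0.07392×3.61 = 0.267 mol/dm³.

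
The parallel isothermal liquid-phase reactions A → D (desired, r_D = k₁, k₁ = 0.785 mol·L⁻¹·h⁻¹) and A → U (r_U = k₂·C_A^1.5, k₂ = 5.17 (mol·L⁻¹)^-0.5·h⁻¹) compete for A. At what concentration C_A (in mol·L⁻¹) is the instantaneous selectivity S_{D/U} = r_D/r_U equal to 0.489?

S_{D/U} = (k₁/k₂)·C_A^-1.5 ⇒ C_A = (S·k₂/k₁)^(1/(-1.5)).
= (0.489×5.17/0.785)^(-0.6667) = (3.221)^(-0.6667) = 0.459 mol·L⁻¹.

0.459 mol·L⁻¹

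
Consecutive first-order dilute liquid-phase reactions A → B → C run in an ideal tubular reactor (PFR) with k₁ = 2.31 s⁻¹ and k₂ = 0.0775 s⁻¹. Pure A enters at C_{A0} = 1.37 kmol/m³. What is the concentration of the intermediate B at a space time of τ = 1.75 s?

1.21 kmol/m³

For first-order series with pure A initially, C_B(τ) = k₁C_{A0}/(k₂−k₁)·(e^(−k₁τ) − e^(−k₂τ)).
e^(−k₁τ) = e^(−2.31×1.75) = e^(−4.043) = 0.01755; e^(−k₂τ) = e^(−0.1356) = 0.8732.
C_B = 2.31×1.37/(0.0775−2.31) × (0.01755−0.8732) = (-1.418)×(-0.8556) = 1.213 kmol/m³.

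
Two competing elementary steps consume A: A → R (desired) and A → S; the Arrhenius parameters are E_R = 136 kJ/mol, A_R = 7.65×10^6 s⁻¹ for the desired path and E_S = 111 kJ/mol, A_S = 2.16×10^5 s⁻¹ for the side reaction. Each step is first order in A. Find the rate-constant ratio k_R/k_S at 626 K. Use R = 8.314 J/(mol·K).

With equal orders, S_{R/S} = k_R/k_S = (A_R/A_S)·exp[(E_S−E_R)/(RT)].
(E_S−E_R)/(RT) = (111−136)×10³/(8.314×626) = -25000/5205 = -4.803.
k_R/k_S = (7.65×10^6/2.16×10^5)·exp(-4.803) = 35.42 × 0.008201 = 0.290.
Since E_R > E_S, raising the temperature improves selectivity toward R.

0.290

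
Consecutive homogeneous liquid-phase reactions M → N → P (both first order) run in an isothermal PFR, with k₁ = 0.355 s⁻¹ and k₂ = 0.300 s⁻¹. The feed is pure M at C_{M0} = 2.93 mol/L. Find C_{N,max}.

At the optimum, C_{N,max}/C_{M0} = (k₁/k₂)^[k₂/(k₂−k₁)].
= (0.355/0.300)^(0.300/(0.300−0.355)) = (1.183)^(-5.455) = 0.3992.
C_{N,max} = 0.3992×2.93 = 1.17 mol/L.

1.17 mol/L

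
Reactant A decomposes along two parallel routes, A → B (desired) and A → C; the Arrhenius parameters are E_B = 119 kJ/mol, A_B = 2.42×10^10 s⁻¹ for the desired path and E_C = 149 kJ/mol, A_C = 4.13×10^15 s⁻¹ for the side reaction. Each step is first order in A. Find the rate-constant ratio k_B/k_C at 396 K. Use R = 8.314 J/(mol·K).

0.0531

k_B/k_C = (A_B/A_C)·exp[−(E_B−E_C)/(RT)] = (A_B/A_C)·exp[(E_C−E_B)/(RT)].
(E_C−E_B)/(RT) = (149−119)×10³/(8.314×396) = 30000/3292 = 9.112.
k_B/k_C = (2.42×10^10/4.13×10^15)·exp(9.112) = 5.860×10^-6 × 9064 = 0.0531.
Since E_B < E_C, lowering the temperature improves selectivity toward B.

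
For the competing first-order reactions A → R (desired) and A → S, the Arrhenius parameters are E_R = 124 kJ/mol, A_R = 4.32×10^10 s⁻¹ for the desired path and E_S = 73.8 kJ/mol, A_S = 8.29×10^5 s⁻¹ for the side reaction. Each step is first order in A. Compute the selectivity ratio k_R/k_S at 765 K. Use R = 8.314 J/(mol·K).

k_R/k_S = (A_R/A_S)·exp[−(E_R−E_S)/(RT)] = (A_R/A_S)·exp[(E_S−E_R)/(RT)].
(E_S−E_R)/(RT) = (73.8−124)×10³/(8.314×765) = -50200/6360 = -7.893.
k_R/k_S = (4.32×10^10/8.29×10^5)·exp(-7.893) = 52111 × 3.734×10^-4 = 19.5.

19.5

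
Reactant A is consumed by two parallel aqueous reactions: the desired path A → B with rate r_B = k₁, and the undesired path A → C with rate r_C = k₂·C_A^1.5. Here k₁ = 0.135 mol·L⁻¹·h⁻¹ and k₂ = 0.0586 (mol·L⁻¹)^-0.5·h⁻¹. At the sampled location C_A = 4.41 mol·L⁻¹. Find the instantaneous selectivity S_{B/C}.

S_{B/C} = r_B/r_C = (k₁)/(k₂·C_A^1.5) = (k₁/k₂)·C_A^-1.5.
= (0.135) / (0.0586×4.410^1.5) = 0.1350/0.5427 = 0.249.

0.249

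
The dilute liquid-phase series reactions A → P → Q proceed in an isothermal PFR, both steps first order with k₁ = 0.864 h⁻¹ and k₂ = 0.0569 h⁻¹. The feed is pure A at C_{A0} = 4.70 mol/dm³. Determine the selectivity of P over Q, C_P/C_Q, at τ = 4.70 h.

The intermediate concentration in a first-order A→B→C sequence is C_P = k₁C_{A0}(e^(−k₁τ) − e^(−k₂τ))/(k₂−k₁).
e^(−k₁τ) = e^(−0.864×4.70) = e^(−4.061) = 0.01724; e^(−k₂τ) = e^(−0.2674) = 0.7653.
C_P = 0.864×4.70/(0.0569−0.864) × (0.01724−0.7653) = (-5.031)×(-0.7481) = 3.764 mol/dm³.
C_A = C_{A0}e^(−k₁τ) = 0.08101 mol/dm³, so C_Q = C_{A0}−C_A−C_P = 0.8550 mol/dm³; C_P/C_Q = 4.40.

4.40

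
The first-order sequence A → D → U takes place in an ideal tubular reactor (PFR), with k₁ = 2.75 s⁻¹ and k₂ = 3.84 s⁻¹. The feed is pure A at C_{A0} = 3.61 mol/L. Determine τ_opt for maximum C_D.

The intermediate peaks when r₁ = r₂, i.e. k₁e^(−k₁τ) = k₂e^(−k₂τ), giving τ_opt = ln(k₂/k₁)/(k₂−k₁).
= ln(3.84/2.75)/(3.84−2.75) = ln(1.396)/1.090 = 0.3339/1.090 = 0.306 s.

0.306 s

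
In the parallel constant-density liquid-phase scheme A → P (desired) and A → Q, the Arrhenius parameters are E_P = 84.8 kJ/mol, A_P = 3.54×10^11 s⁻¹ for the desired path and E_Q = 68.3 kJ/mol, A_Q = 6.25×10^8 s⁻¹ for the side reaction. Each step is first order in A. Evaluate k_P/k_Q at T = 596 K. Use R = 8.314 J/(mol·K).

20.3

With equal orders, S_{P/Q} = k_P/k_Q = (A_P/A_Q)·exp[(E_Q−E_P)/(RT)].
(E_Q−E_P)/(RT) = (68.3−84.8)×10³/(8.314×596) = -16500/4955 = -3.330.
k_P/k_Q = (3.54×10^11/6.25×10^8)·exp(-3.330) = 566.4 × 0.03580 = 20.3.
Since E_P > E_Q, raising the temperature improves selectivity toward P.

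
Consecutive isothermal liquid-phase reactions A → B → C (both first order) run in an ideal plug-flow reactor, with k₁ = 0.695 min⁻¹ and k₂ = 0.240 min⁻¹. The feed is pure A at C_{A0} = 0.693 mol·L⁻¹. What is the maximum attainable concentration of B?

0.396 mol·L⁻¹

For a first-order series the maximum intermediate yield is C_{B,max}/C_{A0} = (k₁/k₂)^[k₂/(k₂−k₁)].
= (0.695/0.240)^(0.240/(0.240−0.695)) = (2.896)^(-0.5275) = 0.5707.
C_{B,max} = 0.5707×0.693 = 0.396 mol·L⁻¹.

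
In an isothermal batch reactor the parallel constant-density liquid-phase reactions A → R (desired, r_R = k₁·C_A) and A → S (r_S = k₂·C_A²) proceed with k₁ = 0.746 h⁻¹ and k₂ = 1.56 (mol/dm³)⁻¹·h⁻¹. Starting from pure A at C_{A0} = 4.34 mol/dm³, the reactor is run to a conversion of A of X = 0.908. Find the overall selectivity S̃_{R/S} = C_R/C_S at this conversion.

0.261

C_A = C_{A0}(1−X) = 0.3993 mol/dm³.
Along a PFR/batch, dC_R/dC_A = −r_R/(r_R+r_S) = −k₁/(k₁+k₂·C_A).
Integrating from C_{A0} to C_A: C_R = (0.746/1.56)·ln[(0.746+1.56·4.34)/(0.746+1.56·0.399)] = 0.4782·ln(7.516/1.369) = 0.8144 mol/dm³.
C_S = (C_{A0}−C_A)−C_R = 3.126 mol/dm³; S̃_{R/S} = 0.8144/3.126 = 0.261.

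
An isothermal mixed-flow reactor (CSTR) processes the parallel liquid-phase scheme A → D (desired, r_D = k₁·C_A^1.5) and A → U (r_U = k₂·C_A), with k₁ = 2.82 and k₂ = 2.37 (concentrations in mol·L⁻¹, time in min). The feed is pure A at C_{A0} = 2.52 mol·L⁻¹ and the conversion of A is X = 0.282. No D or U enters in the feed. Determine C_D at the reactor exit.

Exit C_A = C_{A0}(1−X) = 2.52×0.718 = 1.809 mol·L⁻¹.
Rates in a CSTR are evaluated at the outlet concentration: r_D = 2.82×1.809^1.5 = 6.863, r_U = 2.37×1.809 = 4.288.
Fraction of consumed A going to D: r_D/(r_D+r_U) = 0.6155.
C_D = 0.6155·C_{A0}·X = 0.6155×2.52×0.282 = 0.437 mol·L⁻¹.

0.437 mol·L⁻¹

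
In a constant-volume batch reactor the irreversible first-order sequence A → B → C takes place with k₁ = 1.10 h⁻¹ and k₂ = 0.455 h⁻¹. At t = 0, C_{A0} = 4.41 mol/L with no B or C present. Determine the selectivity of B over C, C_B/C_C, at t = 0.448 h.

Solving the coupled first-order balances gives C_B(t) = [k₁/(k₂−k₁)]·C_{A0}·(e^(−k₁t) − e^(−k₂t)).
e^(−k₁t) = e^(−1.10×0.448) = e^(−0.4928) = 0.6109; e^(−k₂t) = e^(−0.2038) = 0.8156.
C_B = 1.10×4.41/(0.455−1.10) × (0.6109−0.8156) = (-7.521)×(-0.2047) = 1.539 mol/L.
C_A = C_{A0}e^(−k₁t) = 2.694 mol/L, so C_C = C_{A0}−C_A−C_B = 0.1765 mol/L; C_B/C_C = 8.72.

8.72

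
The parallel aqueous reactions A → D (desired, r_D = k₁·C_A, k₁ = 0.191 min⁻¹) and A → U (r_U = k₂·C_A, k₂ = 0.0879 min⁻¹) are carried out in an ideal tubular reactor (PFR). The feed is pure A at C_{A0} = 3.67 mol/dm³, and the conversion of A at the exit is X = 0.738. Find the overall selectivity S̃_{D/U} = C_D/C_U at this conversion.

2.17

C_A = C_{A0}(1−X) = 0.9615 mol/dm³.
Both paths are first order in A, so the instantaneous fraction to D is constant: dC_D/d(−C_A) = k₁/(k₁+k₂) = 0.6848.
C_D = 0.6848·(C_{A0}−C_A) = 0.6848×2.708 = 1.85 mol/dm³.
C_U = (C_{A0}−C_A)−C_D = 0.8536 mol/dm³; S̃_{D/U} = 1.855/0.8536 = 2.17.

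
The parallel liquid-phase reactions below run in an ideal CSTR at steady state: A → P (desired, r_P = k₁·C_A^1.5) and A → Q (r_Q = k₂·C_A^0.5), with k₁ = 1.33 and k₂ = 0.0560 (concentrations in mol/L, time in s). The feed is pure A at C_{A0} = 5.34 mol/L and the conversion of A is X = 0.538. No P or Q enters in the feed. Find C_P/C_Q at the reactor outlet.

58.6

Exit C_A = C_{A0}(1−X) = 5.34×0.462 = 2.467 mol/L.
A CSTR operates uniformly at the exit composition, giving r_P = 5.154 and r_Q = 0.08796 (each k·C_A^n at C_A = 2.467).
Overall selectivity = C_P/C_Q = r_Pτ/(r_Qτ) = r_P/r_Q = 58.6.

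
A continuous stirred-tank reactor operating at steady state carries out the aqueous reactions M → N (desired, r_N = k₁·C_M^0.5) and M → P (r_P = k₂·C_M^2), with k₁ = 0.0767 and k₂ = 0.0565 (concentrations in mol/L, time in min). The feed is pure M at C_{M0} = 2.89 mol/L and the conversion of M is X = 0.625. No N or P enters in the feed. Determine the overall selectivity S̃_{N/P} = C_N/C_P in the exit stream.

1.20

Exit C_M = C_{M0}(1−X) = 2.89×0.375 = 1.084 mol/L.
A CSTR operates uniformly at the exit composition, giving r_N = 0.07985 and r_P = 0.06636 (each k·C_M^n at C_M = 1.084).
Overall selectivity = C_N/C_P = r_Nτ/(r_Pτ) = r_N/r_P = 1.20.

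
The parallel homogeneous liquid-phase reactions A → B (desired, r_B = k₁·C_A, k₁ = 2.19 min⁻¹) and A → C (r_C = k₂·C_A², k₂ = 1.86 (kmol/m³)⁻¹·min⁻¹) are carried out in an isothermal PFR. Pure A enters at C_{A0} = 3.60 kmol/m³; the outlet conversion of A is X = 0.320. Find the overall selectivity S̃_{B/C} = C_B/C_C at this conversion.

C_A = C_{A0}(1−X) = 2.448 kmol/m³.
Along a PFR/batch, dC_B/dC_A = −r_B/(r_B+r_C) = −k₁/(k₁+k₂·C_A).
Integrating from C_{A0} to C_A: C_B = (2.19/1.86)·ln[(2.19+1.86·3.60)/(2.19+1.86·2.45)] = 1.177·ln(8.886/6.743) = 0.3249 kmol/m³.
C_C = (C_{A0}−C_A)−C_B = 0.8271 kmol/m³; S̃_{B/C} = 0.3249/0.8271 = 0.393.

0.393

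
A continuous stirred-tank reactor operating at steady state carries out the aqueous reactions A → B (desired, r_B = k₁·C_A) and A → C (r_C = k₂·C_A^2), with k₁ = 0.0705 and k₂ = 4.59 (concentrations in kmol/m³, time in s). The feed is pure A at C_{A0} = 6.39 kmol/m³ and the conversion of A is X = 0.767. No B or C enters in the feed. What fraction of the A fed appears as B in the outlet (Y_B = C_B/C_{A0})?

0.00783

Exit C_A = C_{A0}(1−X) = 6.39×0.233 = 1.489 kmol/m³.
Rates in a CSTR are evaluated at the outlet concentration: r_B = 0.0705×1.489 = 0.1050, r_C = 4.59×1.489^2 = 10.17.
Fraction of consumed A going to B: r_B/(r_B+r_C) = 0.01021.
C_B = 0.01021·C_{A0}·X = 0.01021×6.39×0.767 = 0.0500 kmol/m³; Y_B = C_B/C_{A0} = 0.00783.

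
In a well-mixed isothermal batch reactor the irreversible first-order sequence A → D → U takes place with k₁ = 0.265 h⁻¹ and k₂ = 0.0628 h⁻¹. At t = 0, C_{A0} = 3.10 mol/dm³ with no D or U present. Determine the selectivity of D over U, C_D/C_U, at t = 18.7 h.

0.663

The intermediate concentration in a first-order A→B→C sequence is C_D = k₁C_{A0}(e^(−k₁t) − e^(−k₂t))/(k₂−k₁).
e^(−k₁t) = e^(−0.265×18.7) = e^(−4.955) = 0.007045; e^(−k₂t) = e^(−1.174) = 0.3090.
C_D = 0.265×3.10/(0.0628−0.265) × (0.007045−0.3090) = (-4.063)×(-0.3020) = 1.227 mol/dm³.
C_A = C_{A0}e^(−k₁t) = 0.02184 mol/dm³, so C_U = C_{A0}−C_A−C_D = 1.851 mol/dm³; C_D/C_U = 0.663.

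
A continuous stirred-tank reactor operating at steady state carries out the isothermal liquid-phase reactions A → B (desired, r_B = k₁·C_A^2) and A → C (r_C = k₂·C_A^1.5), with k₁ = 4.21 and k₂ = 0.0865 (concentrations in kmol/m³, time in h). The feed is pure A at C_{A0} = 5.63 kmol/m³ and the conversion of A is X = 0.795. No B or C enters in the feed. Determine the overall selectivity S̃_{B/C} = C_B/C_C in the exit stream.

52.3

Exit C_A = C_{A0}(1−X) = 5.63×0.205 = 1.154 kmol/m³.
In a CSTR the entire volume is at exit conditions, so r_B = 4.21×1.154^2 = 5.608 and r_C = 0.0865×1.154^1.5 = 0.1073.
Overall selectivity = C_B/C_C = r_Bτ/(r_Cτ) = r_B/r_C = 52.3.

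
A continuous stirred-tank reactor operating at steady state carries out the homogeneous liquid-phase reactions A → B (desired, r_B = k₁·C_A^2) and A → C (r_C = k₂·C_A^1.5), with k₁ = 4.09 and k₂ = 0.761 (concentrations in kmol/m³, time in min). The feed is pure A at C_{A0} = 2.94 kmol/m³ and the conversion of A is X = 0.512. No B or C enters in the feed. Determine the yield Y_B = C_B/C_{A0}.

Exit C_A = C_{A0}(1−X) = 2.94×0.488 = 1.435 kmol/m³.
In a CSTR the entire volume is at exit conditions, so r_B = 4.09×1.435^2 = 8.419 and r_C = 0.761×1.435^1.5 = 1.308.
Fraction of consumed A going to B: r_B/(r_B+r_C) = 0.8655.
C_B = 0.8655·C_{A0}·X = 0.8655×2.94×0.512 = 1.30 kmol/m³; Y_B = C_B/C_{A0} = 0.443.

0.443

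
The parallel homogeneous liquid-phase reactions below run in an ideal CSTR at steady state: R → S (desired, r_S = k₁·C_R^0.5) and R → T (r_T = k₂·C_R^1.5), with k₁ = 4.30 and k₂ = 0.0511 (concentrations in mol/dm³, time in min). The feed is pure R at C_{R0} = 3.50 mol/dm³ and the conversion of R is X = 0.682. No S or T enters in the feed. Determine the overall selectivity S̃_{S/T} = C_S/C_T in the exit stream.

75.6

Exit C_R = C_{R0}(1−X) = 3.50×0.318 = 1.113 mol/dm³.
A CSTR operates uniformly at the exit composition, giving r_S = 4.536 and r_T = 0.06000 (each k·C_R^n at C_R = 1.113).
Overall selectivity = C_S/C_T = r_Sτ/(r_Tτ) = r_S/r_T = 75.6.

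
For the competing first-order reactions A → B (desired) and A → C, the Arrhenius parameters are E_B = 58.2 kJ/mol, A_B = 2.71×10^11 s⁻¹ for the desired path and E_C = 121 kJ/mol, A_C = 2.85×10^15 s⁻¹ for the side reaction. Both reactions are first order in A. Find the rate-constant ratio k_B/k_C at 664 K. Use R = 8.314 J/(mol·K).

k_B/k_C = (A_B/A_C)·exp[−(E_B−E_C)/(RT)] = (A_B/A_C)·exp[(E_C−E_B)/(RT)].
(E_C−E_B)/(RT) = (121−58.2)×10³/(8.314×664) = 62800/5520 = 11.38.
k_B/k_C = (2.71×10^11/2.85×10^15)·exp(11.38) = 9.509×10^-5 × 87185 = 8.29.
Since E_B < E_C, lowering the temperature improves selectivity toward B.

8.29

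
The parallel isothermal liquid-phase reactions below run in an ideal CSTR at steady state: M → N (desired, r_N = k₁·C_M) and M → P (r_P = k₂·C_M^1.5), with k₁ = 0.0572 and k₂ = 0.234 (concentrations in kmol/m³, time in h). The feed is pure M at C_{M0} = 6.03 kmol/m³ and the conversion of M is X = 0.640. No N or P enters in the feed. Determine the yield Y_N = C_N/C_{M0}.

0.0911

Exit C_M = C_{M0}(1−X) = 6.03×0.360 = 2.171 kmol/m³.
Rates in a CSTR are evaluated at the outlet concentration: r_N = 0.0572×2.171 = 0.1242, r_P = 0.234×2.171^1.5 = 0.7484.
Fraction of consumed M going to N: r_N/(r_N+r_P) = 0.1423.
C_N = 0.1423·C_{M0}·X = 0.1423×6.03×0.640 = 0.549 kmol/m³; Y_N = C_N/C_{M0} = 0.0911.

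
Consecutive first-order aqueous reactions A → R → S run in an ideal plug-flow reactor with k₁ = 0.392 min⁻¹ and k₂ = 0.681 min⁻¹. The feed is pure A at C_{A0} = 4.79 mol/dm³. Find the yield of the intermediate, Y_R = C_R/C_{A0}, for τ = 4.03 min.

0.192

Solving the coupled first-order balances gives C_R(τ) = [k₁/(k₂−k₁)]·C_{A0}·(e^(−k₁τ) − e^(−k₂τ)).
e^(−k₁τ) = e^(−0.392×4.03) = e^(−1.580) = 0.2060; e^(−k₂τ) = e^(−2.744) = 0.06428.
C_R = 0.392×4.79/(0.681−0.392) × (0.2060−0.06428) = 6.497×0.1417 = 0.9209 mol/dm³.
Y_R = C_R/C_{A0} = 0.9209/4.79 = 0.192.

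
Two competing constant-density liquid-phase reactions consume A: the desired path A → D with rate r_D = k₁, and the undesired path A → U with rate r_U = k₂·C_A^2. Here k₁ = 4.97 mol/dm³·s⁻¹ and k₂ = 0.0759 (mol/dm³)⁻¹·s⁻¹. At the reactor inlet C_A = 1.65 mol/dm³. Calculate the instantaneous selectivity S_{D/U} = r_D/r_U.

24.1

S_{D/U} = r_D/r_U = (k₁)/(k₂·C_A^2) = (k₁/k₂)·C_A^-2.
= (4.97) / (0.0759×1.650^2) = 4.970/0.2066 = 24.1.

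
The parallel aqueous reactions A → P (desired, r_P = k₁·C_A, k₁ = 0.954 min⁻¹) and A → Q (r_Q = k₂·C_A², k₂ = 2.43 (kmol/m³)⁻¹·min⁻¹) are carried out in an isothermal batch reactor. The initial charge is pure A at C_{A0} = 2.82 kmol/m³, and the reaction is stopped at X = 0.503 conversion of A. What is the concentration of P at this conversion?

0.229 kmol/m³

C_A = C_{A0}(1−X) = 1.402 kmol/m³.
Along a PFR/batch, dC_P/dC_A = −r_P/(r_P+r_Q) = −k₁/(k₁+k₂·C_A).
Integrating from C_{A0} to C_A: C_P = (0.954/2.43)·ln[(0.954+2.43·2.82)/(0.954+2.43·1.40)] = 0.3926·ln(7.807/4.360) = 0.2287 kmol/m³.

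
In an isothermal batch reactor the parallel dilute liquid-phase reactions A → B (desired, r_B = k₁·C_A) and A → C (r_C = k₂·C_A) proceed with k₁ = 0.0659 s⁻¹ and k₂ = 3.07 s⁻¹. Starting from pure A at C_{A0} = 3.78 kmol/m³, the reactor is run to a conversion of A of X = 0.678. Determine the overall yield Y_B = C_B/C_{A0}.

0.0142

C_A = C_{A0}(1−X) = 1.217 kmol/m³.
Both paths are first order in A, so the instantaneous fraction to B is constant: dC_B/d(−C_A) = k₁/(k₁+k₂) = 0.02101.
C_B = 0.02101·(C_{A0}−C_A) = 0.02101×2.563 = 0.0539 kmol/m³.
Y_B = C_B/C_{A0} = 0.05386/3.78 = 0.0142.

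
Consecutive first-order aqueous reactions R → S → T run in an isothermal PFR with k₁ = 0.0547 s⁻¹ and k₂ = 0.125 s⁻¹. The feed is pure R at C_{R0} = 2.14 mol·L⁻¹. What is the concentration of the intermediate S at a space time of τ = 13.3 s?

0.489 mol·L⁻¹

The intermediate concentration in a first-order A→B→C sequence is C_S = k₁C_{R0}(e^(−k₁τ) − e^(−k₂τ))/(k₂−k₁).
e^(−k₁τ) = e^(−0.0547×13.3) = e^(−0.7275) = 0.4831; e^(−k₂τ) = e^(−1.663) = 0.1897.
C_S = 0.0547×2.14/(0.125−0.0547) × (0.4831−0.1897) = 1.665×0.2934 = 0.4886 mol·L⁻¹.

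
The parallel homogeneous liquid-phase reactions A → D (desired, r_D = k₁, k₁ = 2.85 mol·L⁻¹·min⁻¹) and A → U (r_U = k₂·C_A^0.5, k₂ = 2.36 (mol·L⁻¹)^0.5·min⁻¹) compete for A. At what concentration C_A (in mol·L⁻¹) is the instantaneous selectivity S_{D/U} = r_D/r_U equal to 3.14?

0.148 mol·L⁻¹

S_{D/U} = (k₁/k₂)·C_A^-0.5 ⇒ C_A = (S·k₂/k₁)^(-2).
= (3.14×2.36/2.85)^(-2) = (2.600)^(-2) = 0.148 mol·L⁻¹.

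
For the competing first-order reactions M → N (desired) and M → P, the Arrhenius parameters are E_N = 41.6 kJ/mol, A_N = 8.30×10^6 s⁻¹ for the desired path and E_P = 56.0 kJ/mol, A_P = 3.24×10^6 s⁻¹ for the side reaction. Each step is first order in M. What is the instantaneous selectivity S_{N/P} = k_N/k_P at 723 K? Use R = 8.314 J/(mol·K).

28.1

With equal orders, S_{N/P} = k_N/k_P = (A_N/A_P)·exp[(E_P−E_N)/(RT)].
(E_P−E_N)/(RT) = (56.0−41.6)×10³/(8.314×723) = 14400/6011 = 2.396.
k_N/k_P = (8.30×10^6/3.24×10^6)·exp(2.396) = 2.562 × 10.97 = 28.1.
Since E_N < E_P, lowering the temperature improves selectivity toward N.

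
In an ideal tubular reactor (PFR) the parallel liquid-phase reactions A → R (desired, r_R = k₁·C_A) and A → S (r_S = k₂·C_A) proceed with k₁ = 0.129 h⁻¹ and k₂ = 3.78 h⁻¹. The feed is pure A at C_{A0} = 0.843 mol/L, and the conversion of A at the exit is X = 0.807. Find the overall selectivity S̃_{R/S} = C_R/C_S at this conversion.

0.0341

C_A = C_{A0}(1−X) = 0.1627 mol/L.
Both paths are first order in A, so the instantaneous fraction to R is constant: dC_R/d(−C_A) = k₁/(k₁+k₂) = 0.03300.
C_R = 0.03300·(C_{A0}−C_A) = 0.03300×0.6803 = 0.0225 mol/L.
C_S = (C_{A0}−C_A)−C_R = 0.6579 mol/L; S̃_{R/S} = 0.02245/0.6579 = 0.0341.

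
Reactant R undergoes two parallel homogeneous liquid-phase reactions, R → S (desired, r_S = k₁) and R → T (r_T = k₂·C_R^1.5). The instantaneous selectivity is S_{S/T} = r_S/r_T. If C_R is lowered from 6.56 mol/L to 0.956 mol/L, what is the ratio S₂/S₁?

18.0

S_{S/T} = (k₁/k₂)·C_R^-1.5, so S₂/S₁ = (C_{R,2}/C_{R,1})^-1.5.
= (0.956/6.56)^(-1.5) = (0.1457)^(-1.5) = 18.0.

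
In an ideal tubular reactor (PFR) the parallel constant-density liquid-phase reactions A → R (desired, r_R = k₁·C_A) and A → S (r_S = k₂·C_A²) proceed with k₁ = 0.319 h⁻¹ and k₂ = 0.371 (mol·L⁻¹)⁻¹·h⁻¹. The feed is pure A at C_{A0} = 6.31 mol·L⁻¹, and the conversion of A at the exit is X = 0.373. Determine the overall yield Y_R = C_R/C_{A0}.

0.0542

C_A = C_{A0}(1−X) = 3.956 mol·L⁻¹.
Along a PFR/batch, dC_R/dC_A = −r_R/(r_R+r_S) = −k₁/(k₁+k₂·C_A).
Integrating from C_{A0} to C_A: C_R = (0.319/0.371)·ln[(0.319+0.371·6.31)/(0.319+0.371·3.96)] = 0.8598·ln(2.660/1.787) = 0.3421 mol·L⁻¹.
Y_R = C_R/C_{A0} = 0.3421/6.31 = 0.0542.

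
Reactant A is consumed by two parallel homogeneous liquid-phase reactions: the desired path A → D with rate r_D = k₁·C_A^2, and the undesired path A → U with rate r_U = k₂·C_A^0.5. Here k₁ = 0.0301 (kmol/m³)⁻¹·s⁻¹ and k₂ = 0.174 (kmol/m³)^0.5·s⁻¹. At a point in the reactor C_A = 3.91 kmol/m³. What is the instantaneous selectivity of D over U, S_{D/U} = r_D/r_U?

S_{D/U} = r_D/r_U = (k₁·C_A^2)/(k₂·C_A^0.5) = (k₁/k₂)·C_A^1.5.
= (0.0301×3.910^2) / (0.174×3.910^0.5) = 0.4602/0.3441 = 1.34.

1.34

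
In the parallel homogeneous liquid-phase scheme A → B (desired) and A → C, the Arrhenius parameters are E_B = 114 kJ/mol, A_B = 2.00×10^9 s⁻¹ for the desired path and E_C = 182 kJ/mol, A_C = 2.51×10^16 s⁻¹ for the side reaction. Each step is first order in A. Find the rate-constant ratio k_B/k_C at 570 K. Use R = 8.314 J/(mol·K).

Since both paths have the same order in A, the concentration cancels and S_{B/C} = k_B/k_C = (A_B/A_C)·exp[(E_C−E_B)/(RT)].
(E_C−E_B)/(RT) = (182−114)×10³/(8.314×570) = 68000/4739 = 14.35.
k_B/k_C = (2.00×10^9/2.51×10^16)·exp(14.35) = 7.968×10^-8 × 1.705×10^6 = 0.136.

0.136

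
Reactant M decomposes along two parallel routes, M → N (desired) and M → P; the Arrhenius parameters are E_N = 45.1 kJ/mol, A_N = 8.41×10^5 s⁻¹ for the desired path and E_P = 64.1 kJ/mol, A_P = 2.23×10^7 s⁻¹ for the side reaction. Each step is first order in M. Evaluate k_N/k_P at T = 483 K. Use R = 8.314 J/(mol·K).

Since both paths have the same order in M, the concentration cancels and S_{N/P} = k_N/k_P = (A_N/A_P)·exp[(E_P−E_N)/(RT)].
(E_P−E_N)/(RT) = (64.1−45.1)×10³/(8.314×483) = 19000/4016 = 4.731.
k_N/k_P = (8.41×10^5/2.23×10^7)·exp(4.731) = 0.03771 × 113.5 = 4.28.
Since E_N < E_P, lowering the temperature improves selectivity toward N.

4.28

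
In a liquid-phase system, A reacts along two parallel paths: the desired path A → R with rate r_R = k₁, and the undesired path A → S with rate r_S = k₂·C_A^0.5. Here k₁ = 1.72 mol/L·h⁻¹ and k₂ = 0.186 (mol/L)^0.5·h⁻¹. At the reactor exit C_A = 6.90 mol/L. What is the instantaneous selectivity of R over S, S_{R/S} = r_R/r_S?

S_{R/S} = r_R/r_S = (k₁)/(k₂·C_A^0.5) = (k₁/k₂)·C_A^-0.5.
= (1.72) / (0.186×6.900^0.5) = 1.720/0.4886 = 3.52.
The undesired path is higher order in A, so low C_A (CSTR or dilute feed) favours R.

3.52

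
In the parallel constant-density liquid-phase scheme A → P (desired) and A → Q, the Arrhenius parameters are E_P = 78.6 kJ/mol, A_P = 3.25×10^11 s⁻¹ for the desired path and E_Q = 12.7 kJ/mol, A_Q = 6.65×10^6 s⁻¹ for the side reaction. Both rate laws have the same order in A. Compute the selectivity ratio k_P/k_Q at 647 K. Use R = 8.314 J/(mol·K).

0.234

Since both paths have the same order in A, the concentration cancels and S_{P/Q} = k_P/k_Q = (A_P/A_Q)·exp[(E_Q−E_P)/(RT)].
(E_Q−E_P)/(RT) = (12.7−78.6)×10³/(8.314×647) = -65900/5379 = -12.25.
k_P/k_Q = (3.25×10^11/6.65×10^6)·exp(-12.25) = 48872 × 4.780×10^-6 = 0.234.
Since E_P > E_Q, raising the temperature improves selectivity toward P.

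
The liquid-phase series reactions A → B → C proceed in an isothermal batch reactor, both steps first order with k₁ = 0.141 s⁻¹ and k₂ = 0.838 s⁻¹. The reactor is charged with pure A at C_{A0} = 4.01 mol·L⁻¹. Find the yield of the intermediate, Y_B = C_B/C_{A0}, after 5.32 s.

0.0932

For first-order series with pure A initially, C_B(t) = k₁C_{A0}/(k₂−k₁)·(e^(−k₁t) − e^(−k₂t)).
e^(−k₁t) = e^(−0.141×5.32) = e^(−0.7501) = 0.4723; e^(−k₂t) = e^(−4.458) = 0.01158.
C_B = 0.141×4.01/(0.838−0.141) × (0.4723−0.01158) = 0.8112×0.4607 = 0.3737 mol·L⁻¹.
Y_B = C_B/C_{A0} = 0.3737/4.01 = 0.0932.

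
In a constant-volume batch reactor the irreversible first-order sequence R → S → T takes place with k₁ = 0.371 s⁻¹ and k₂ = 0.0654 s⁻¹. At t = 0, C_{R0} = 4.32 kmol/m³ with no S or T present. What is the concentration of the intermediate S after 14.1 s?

For first-order series with pure R initially, C_S(t) = k₁C_{R0}/(k₂−k₁)·(e^(−k₁t) − e^(−k₂t)).
e^(−k₁t) = e^(−0.371×14.1) = e^(−5.231) = 0.005348; e^(−k₂t) = e^(−0.9221) = 0.3977.
C_S = 0.371×4.32/(0.0654−0.371) × (0.005348−0.3977) = (-5.245)×(-0.3923) = 2.058 kmol/m³.

2.06 kmol/m³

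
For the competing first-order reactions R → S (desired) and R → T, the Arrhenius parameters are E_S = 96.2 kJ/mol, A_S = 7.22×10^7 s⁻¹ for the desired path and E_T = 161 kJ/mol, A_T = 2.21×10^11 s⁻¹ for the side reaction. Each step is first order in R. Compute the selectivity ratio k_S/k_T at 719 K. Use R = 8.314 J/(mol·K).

16.7

With equal orders, S_{S/T} = k_S/k_T = (A_S/A_T)·exp[(E_T−E_S)/(RT)].
(E_T−E_S)/(RT) = (161−96.2)×10³/(8.314×719) = 64800/5978 = 10.84.
k_S/k_T = (7.22×10^7/2.21×10^11)·exp(10.84) = 3.267×10^-4 × 51030 = 16.7.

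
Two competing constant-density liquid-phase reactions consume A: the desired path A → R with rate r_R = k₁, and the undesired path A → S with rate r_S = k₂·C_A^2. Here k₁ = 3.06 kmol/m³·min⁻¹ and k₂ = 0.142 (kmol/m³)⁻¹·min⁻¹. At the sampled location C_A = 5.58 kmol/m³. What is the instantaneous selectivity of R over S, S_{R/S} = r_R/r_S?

S_{R/S} = r_R/r_S = (k₁)/(k₂·C_A^2) = (k₁/k₂)·C_A^-2.
= (3.06) / (0.142×5.580^2) = 3.060/4.421 = 0.692.
The undesired path is higher order in A, so low C_A (CSTR or dilute feed) favours R.

0.692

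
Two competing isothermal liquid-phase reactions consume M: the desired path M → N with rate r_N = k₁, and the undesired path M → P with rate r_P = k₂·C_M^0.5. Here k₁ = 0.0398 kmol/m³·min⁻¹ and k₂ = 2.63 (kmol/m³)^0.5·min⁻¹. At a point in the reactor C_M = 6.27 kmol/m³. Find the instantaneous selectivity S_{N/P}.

0.00604

S_{N/P} = r_N/r_P = (k₁)/(k₂·C_M^0.5) = (k₁/k₂)·C_M^-0.5.
= (0.0398) / (2.63×6.270^0.5) = 0.03980/6.586 = 0.00604.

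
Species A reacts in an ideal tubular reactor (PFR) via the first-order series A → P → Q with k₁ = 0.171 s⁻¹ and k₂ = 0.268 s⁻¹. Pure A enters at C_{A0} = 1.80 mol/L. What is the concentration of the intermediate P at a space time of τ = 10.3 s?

0.344 mol/L

Solving the coupled first-order balances gives C_P(τ) = [k₁/(k₂−k₁)]·C_{A0}·(e^(−k₁τ) − e^(−k₂τ)).
e^(−k₁τ) = e^(−0.171×10.3) = e^(−1.761) = 0.1718; e^(−k₂τ) = e^(−2.760) = 0.06327.
C_P = 0.171×1.80/(0.268−0.171) × (0.1718−0.06327) = 3.173×0.1086 = 0.3445 mol/L.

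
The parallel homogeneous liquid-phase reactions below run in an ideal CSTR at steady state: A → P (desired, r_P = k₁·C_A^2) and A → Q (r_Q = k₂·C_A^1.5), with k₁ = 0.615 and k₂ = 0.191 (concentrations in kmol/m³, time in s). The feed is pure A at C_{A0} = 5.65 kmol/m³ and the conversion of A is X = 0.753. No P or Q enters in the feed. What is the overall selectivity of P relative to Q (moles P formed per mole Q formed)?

3.80

Exit C_A = C_{A0}(1−X) = 5.65×0.247 = 1.396 kmol/m³.
A CSTR operates uniformly at the exit composition, giving r_P = 1.198 and r_Q = 0.3149 (each k·C_A^n at C_A = 1.396).
Overall selectivity = C_P/C_Q = r_Pτ/(r_Qτ) = r_P/r_Q = 3.80.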